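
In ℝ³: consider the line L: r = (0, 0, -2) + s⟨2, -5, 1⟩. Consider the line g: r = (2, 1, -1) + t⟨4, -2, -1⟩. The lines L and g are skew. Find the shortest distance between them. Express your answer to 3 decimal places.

Common perpendicular direction n = (2, -5, 1) × (4, -2, -1) = (7, 6, 16).
With w = (2, 1, -1) − (0, 0, -2) = (2, 1, 1), w · n = 36.
Distance = |w · n| / |n| = |36| / √341 ≈ 1.950.

1.950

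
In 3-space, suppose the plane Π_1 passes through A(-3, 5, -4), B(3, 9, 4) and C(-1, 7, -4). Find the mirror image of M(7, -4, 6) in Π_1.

AB = (6, 4, 8), AC = (2, 2, 0); a normal to Π_1 is AB × AC = (-16, 16, 4).
Using A: Π_1 has equation -16x + 16y + 4z = 112.
λ = (n·M − d)/|n|² = (-152 − 112)/528 = -1/2.
Reflection = M − 2λn = (7, -4, 6) − (-1)·(-16, 16, 4) = (-9, 12, 10).

(-9, 12, 10)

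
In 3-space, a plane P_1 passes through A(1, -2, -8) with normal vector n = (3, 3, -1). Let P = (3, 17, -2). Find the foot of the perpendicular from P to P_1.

(-6, 8, 1)

P_1: n·r = n·A gives 3x + 3y - z = 5.
Foot = P − λn with λ = (n·P − d)/|n|² = (62 − 5)/19 = 3.
Foot = (3, 17, -2) − 3·(3, 3, -1) = (-6, 8, 1).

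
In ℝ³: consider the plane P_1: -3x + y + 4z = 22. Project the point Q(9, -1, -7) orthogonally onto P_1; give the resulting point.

Foot = Q − λn with λ = (n·Q − d)/|n|² = (-56 − 22)/26 = -3.
Foot = (9, -1, -7) − (-3)·(-3, 1, 4) = (0, 2, 5).

(0, 2, 5)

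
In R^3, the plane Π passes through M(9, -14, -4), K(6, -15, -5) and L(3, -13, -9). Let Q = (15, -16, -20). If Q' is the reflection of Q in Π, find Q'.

(3, 2, -2)

MK = (-3, -1, -1), ML = (-6, 1, -5); a normal to Π is MK × ML = (6, -9, -9).
Using M: Π has equation 6x - 9y - 9z = 216.
λ = (n·Q − d)/|n|² = (414 − 216)/198 = 1.
Reflection = Q − 2λn = (15, -16, -20) − 2·(6, -9, -9) = (3, 2, -2).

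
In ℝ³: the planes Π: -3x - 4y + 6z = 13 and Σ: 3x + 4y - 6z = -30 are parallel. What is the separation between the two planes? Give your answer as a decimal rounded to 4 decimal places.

2.1766

Rescale Σ by 1/(-1): -3x - 4y + 6z = 30. Then distance = |13 − 30| / √61 ≈ 2.1766.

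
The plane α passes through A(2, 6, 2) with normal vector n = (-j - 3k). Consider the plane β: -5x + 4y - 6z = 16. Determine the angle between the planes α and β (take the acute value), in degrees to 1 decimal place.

α: n·r = n·A gives -y - 3z = -12.
cos θ = |n₁·n₂| / (|n₁||n₂|) = |14| / (√10 · √77).
θ = arccos(0.50452) ≈ 59.7°.

59.7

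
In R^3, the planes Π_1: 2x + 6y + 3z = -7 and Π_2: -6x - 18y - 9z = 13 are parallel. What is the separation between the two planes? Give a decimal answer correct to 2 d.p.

0.38

Rescale Π_2 by 1/(-3): 2x + 6y + 3z = -13/3. Then distance = |-7 − (-13/3)| / √49 ≈ 0.38.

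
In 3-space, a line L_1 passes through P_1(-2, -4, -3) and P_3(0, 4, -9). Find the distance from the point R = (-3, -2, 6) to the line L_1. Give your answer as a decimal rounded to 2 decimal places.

A direction vector for L_1 is P_3 − P_1 = (2, 8, -6).
Taking (-2, -4, -3) on L_1 with direction v = (2, 8, -6): w = R − (-2, -4, -3) = (-1, 2, 9), and w × v = (-84, 12, -12).
Distance = |w × v| / |v| = √7344 / √104 ≈ 8.40.

8.40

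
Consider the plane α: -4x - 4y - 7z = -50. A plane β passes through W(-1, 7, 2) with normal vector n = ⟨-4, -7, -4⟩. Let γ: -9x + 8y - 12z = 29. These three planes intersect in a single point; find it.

(-5, 7, 6)

β: n·r = n·W gives -4x - 7y - 4z = -53.
Solving the 3×3 linear system -4x - 4y - 7z = -50, -4x - 7y - 4z = -53, -9x + 8y - 12z = 29 (e.g. by elimination or Cramer's rule, determinant = 249) gives (-5, 7, 6).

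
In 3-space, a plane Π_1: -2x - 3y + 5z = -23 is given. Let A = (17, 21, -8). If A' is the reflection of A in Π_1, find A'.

(5, 3, 22)

λ = (n·A − d)/|n|² = (-137 − (-23))/38 = -3.
Reflection = A − 2λn = (17, 21, -8) − (-6)·(-2, -3, 5) = (5, 3, 22).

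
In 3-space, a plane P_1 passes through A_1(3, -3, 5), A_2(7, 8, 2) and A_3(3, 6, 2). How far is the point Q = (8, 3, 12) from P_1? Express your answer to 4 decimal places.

A_1A_2 = (4, 11, -3), A_1A_3 = (0, 9, -3); a normal to P_1 is A_1A_2 × A_1A_3 = (-6, 12, 36).
Using A_1: P_1 has equation -6x + 12y + 36z = 126.
n·Q − d = (-6)·(8) + (12)·(3) + (36)·(12) − 126 = 294; |n| = √1476.
Distance = |294| / √1476 = 294/√1476 ≈ 7.6525.

7.6525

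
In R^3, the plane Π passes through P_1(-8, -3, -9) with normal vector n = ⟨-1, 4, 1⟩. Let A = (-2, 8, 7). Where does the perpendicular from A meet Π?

(1, -4, 4)

Π: n·r = n·P_1 gives -x + 4y + z = -13.
Foot = A − λn with λ = (n·A − d)/|n|² = (41 − (-13))/18 = 3.
Foot = (-2, 8, 7) − 3·(-1, 4, 1) = (1, -4, 4).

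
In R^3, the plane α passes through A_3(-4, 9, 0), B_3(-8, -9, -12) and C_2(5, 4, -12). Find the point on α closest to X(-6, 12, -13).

A_3B_3 = (-4, -18, -12), A_3C_2 = (9, -5, -12); a normal to α is A_3B_3 × A_3C_2 = (156, -156, 182).
Using A_3: α has equation 156x - 156y + 182z = -2028.
Foot = X − λn with λ = (n·X − d)/|n|² = (-5174 − (-2028))/81796 = -1/26.
Foot = (-6, 12, -13) − (-1/26)·(156, -156, 182) = (0, 6, -6).

(0, 6, -6)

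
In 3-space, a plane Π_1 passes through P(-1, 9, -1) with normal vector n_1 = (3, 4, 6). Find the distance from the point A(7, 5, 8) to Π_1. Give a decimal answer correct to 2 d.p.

Π_1: n_1·r = n_1·P gives 3x + 4y + 6z = 27.
n·A − d = (3)·(7) + (4)·(5) + (6)·(8) − 27 = 62; |n| = √61.
Distance = |62| / √61 = 62/√61 ≈ 7.94.

7.94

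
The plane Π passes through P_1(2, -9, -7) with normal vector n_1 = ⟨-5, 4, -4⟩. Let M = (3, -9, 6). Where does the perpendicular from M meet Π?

Π: n_1·r = n_1·P_1 gives -5x + 4y - 4z = -18.
Foot = M − λn with λ = (n·M − d)/|n|² = (-75 − (-18))/57 = -1.
Foot = (3, -9, 6) − (-1)·(-5, 4, -4) = (-2, -5, 2).

(-2, -5, 2)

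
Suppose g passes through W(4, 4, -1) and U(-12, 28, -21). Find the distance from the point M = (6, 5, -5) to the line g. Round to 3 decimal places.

A direction vector for g is U − W = (-16, 24, -20).
Taking (4, 4, -1) on g with direction v = (-16, 24, -20): w = M − (4, 4, -1) = (2, 1, -4), and w × v = (76, 104, 64).
Distance = |w × v| / |v| = √20688 / √1232 ≈ 4.098.

4.098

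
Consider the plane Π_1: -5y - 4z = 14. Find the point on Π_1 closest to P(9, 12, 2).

Foot = P − λn with λ = (n·P − d)/|n|² = (-68 − 14)/41 = -2.
Foot = (9, 12, 2) − (-2)·(0, -5, -4) = (9, 2, -6).

(9, 2, -6)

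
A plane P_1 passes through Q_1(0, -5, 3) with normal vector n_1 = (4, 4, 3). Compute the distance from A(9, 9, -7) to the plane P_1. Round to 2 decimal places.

9.68

P_1: n_1·r = n_1·Q_1 gives 4x + 4y + 3z = -11.
n·A − d = (4)·(9) + (4)·(9) + (3)·(-7) − (-11) = 62; |n| = √41.
Distance = |62| / √41 = 62/√41 ≈ 9.68.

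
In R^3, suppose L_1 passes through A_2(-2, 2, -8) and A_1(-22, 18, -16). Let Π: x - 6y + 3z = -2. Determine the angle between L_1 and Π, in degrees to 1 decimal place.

50.3

A direction vector for L_1 is A_1 − A_2 = (-20, 16, -8).
sin θ = |n·v| / (|n||v|) = |-140| / (√46 · √720) = 0.76928.
θ ≈ 50.3°.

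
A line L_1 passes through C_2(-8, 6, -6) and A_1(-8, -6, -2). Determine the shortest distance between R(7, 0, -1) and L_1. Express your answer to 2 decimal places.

15.27

A direction vector for L_1 is A_1 − C_2 = (0, -12, 4).
Taking (-8, 6, -6) on L_1 with direction v = (0, -12, 4): w = R − (-8, 6, -6) = (15, -6, 5), and w × v = (36, -60, -180).
Distance = |w × v| / |v| = √37296 / √160 ≈ 15.27.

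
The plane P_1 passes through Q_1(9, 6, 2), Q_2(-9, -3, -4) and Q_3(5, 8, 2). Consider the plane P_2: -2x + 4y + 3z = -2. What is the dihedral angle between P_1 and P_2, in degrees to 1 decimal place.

Q_1Q_2 = (-18, -9, -6), Q_1Q_3 = (-4, 2, 0); a normal to P_1 is Q_1Q_2 × Q_1Q_3 = (12, 24, -72).
Using Q_1: P_1 has equation 12x + 24y - 72z = 108.
cos θ = |n₁·n₂| / (|n₁||n₂|) = |-144| / (√5904 · √29).
θ = arccos(0.34801) ≈ 69.6°.

69.6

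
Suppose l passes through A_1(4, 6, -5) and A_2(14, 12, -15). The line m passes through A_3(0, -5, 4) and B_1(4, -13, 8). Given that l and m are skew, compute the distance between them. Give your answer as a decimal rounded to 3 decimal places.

1.178

A direction vector for l is A_2 − A_1 = (10, 6, -10).
A direction vector for m is B_1 − A_3 = (4, -8, 4).
Common perpendicular direction n = (10, 6, -10) × (4, -8, 4) = (-56, -80, -104).
With w = (0, -5, 4) − (4, 6, -5) = (-4, -11, 9), w · n = 168.
Distance = |w · n| / |n| = |168| / √20352 ≈ 1.178.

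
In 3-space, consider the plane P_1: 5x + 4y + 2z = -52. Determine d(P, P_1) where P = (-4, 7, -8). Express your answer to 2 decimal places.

n·P − d = (5)·(-4) + (4)·(7) + (2)·(-8) − (-52) = 44; |n| = √45.
Distance = |44| / √45 = 44/√45 ≈ 6.56.

6.56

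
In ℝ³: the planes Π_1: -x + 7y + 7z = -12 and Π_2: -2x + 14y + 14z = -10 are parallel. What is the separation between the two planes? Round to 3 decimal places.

0.704

Rescale Π_2 by 1/2: -x + 7y + 7z = -5. Then distance = |-12 − (-5)| / √99 ≈ 0.704.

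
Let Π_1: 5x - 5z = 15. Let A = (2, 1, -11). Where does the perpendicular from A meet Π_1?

(-3, 1, -6)

Foot = A − λn with λ = (n·A − d)/|n|² = (65 − 15)/50 = 1.
Foot = (2, 1, -11) − 1·(5, 0, -5) = (-3, 1, -6).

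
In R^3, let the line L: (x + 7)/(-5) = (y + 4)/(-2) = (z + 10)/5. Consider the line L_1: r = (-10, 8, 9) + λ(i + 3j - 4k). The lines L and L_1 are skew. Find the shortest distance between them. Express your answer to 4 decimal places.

L has direction (-5, -2, 5) through (-7, -4, -10).
Common perpendicular direction n = (-5, -2, 5) × (1, 3, -4) = (-7, -15, -13).
With w = (-10, 8, 9) − (-7, -4, -10) = (-3, 12, 19), w · n = -406.
Distance = |w · n| / |n| = |-406| / √443 ≈ 19.2896.

19.2896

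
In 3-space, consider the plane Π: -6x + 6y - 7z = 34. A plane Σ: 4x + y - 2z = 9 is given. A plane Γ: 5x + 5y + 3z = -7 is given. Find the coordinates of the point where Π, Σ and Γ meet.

Solving the 3×3 linear system -6x + 6y - 7z = 34, 4x + y - 2z = 9, 5x + 5y + 3z = -7 (e.g. by elimination or Cramer's rule, determinant = -315) gives (0, 1, -4).

(0, 1, -4)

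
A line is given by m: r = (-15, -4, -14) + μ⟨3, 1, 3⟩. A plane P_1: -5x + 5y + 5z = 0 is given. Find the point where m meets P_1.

(-6, -1, -5)

Substitute r = (-15, -4, -14) + t(3, 1, 3) into the plane: -15 + 5t = 0, so t = 3.
Intersection: (-15, -4, -14) + 3·(3, 1, 3) = (-6, -1, -5).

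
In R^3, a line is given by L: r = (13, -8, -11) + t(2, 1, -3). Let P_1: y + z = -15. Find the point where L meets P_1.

(9, -10, -5)

Substitute r = (13, -8, -11) + t(2, 1, -3) into the plane: -19 + (-2)t = -15, so t = -2.
Intersection: (13, -8, -11) + (-2)·(2, 1, -3) = (9, -10, -5).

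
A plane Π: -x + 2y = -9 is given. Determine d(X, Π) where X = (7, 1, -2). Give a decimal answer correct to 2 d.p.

n·X − d = (-1)·(7) + (2)·(1) + (0)·(-2) − (-9) = 4; |n| = √5.
Distance = |4| / √5 = 4/√5 ≈ 1.79.

1.79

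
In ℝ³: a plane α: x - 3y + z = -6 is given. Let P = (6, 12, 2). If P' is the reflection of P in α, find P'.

(10, 0, 6)

λ = (n·P − d)/|n|² = (-28 − (-6))/11 = -2.
Reflection = P − 2λn = (6, 12, 2) − (-4)·(1, -3, 1) = (10, 0, 6).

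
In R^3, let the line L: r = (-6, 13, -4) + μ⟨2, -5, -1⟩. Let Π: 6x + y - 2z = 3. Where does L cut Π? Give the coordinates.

(-2, 3, -6)

Substitute r = (-6, 13, -4) + t(2, -5, -1) into the plane: -15 + 9t = 3, so t = 2.
Intersection: (-6, 13, -4) + 2·(2, -5, -1) = (-2, 3, -6).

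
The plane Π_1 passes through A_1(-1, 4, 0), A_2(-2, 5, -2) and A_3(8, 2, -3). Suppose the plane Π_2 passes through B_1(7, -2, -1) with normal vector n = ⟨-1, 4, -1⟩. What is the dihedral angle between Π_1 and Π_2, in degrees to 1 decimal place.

44.7

A_1A_2 = (-1, 1, -2), A_1A_3 = (9, -2, -3); a normal to Π_1 is A_1A_2 × A_1A_3 = (-7, -21, -7).
Using A_1: Π_1 has equation -7x - 21y - 7z = -77.
Π_2: n·r = n·B_1 gives -x + 4y - z = -14.
cos θ = |n₁·n₂| / (|n₁||n₂|) = |-70| / (√539 · √18).
θ = arccos(0.71067) ≈ 44.7°.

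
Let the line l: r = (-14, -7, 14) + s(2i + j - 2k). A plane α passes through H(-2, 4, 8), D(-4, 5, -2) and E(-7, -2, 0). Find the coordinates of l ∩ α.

(-6, -3, 6)

HD = (-2, 1, -10), HE = (-5, -6, -8); a normal to α is HD × HE = (-68, 34, 17).
Using H: α has equation -68x + 34y + 17z = 408.
Substitute r = (-14, -7, 14) + t(2, 1, -2) into the plane: 952 + (-136)t = 408, so t = 4.
Intersection: (-14, -7, 14) + 4·(2, 1, -2) = (-6, -3, 6).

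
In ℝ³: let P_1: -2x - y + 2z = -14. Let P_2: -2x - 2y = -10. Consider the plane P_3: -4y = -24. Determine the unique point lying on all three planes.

(-1, 6, -5)

Solving the 3×3 linear system -2x - y + 2z = -14, -2x - 2y = -10, -4y = -24 (e.g. by elimination or Cramer's rule, determinant = 16) gives (-1, 6, -5).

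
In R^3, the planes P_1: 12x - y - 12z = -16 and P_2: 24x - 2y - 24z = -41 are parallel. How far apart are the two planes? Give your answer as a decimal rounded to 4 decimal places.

0.2647

Rescale P_2 by 1/2: 12x - y - 12z = -41/2. Then distance = |-16 − (-41/2)| / √289 ≈ 0.2647.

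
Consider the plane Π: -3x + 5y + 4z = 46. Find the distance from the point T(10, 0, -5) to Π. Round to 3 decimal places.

n·T − d = (-3)·(10) + (5)·(0) + (4)·(-5) − 46 = -96; |n| = √50.
Distance = |-96| / √50 = 96/√50 ≈ 13.576.

13.576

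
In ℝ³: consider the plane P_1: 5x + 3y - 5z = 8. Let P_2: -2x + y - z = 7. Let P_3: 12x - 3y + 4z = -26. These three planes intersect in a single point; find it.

(-1, 6, 1)

Solving the 3×3 linear system 5x + 3y - 5z = 8, -2x + y - z = 7, 12x - 3y + 4z = -26 (e.g. by elimination or Cramer's rule, determinant = 23) gives (-1, 6, 1).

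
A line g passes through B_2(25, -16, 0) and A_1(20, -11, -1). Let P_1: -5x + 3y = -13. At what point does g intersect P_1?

(5, 4, -4)

A direction vector for g is A_1 − B_2 = (-5, 5, -1).
Substitute r = (25, -16, 0) + t(-5, 5, -1) into the plane: -173 + 40t = -13, so t = 4.
Intersection: (25, -16, 0) + 4·(-5, 5, -1) = (5, 4, -4).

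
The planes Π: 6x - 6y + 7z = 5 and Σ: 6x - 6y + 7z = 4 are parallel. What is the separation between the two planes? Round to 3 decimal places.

Same normal n = (6, -6, 7) with |n| = √121; distance = |5 − 4| / |n| = 1/√121 ≈ 0.091.

0.091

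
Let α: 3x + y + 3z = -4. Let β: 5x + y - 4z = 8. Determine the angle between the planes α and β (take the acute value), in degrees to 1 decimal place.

cos θ = |n₁·n₂| / (|n₁||n₂|) = |4| / (√19 · √42).
θ = arccos(0.14160) ≈ 81.9°.

81.9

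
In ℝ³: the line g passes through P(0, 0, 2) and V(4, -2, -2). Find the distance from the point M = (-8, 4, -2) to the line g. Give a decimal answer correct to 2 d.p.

A direction vector for g is V − P = (4, -2, -4).
Taking (0, 0, 2) on g with direction v = (4, -2, -4): w = M − (0, 0, 2) = (-8, 4, -4), and w × v = (-24, -48, 0).
Distance = |w × v| / |v| = √2880 / √36 ≈ 8.94.

8.94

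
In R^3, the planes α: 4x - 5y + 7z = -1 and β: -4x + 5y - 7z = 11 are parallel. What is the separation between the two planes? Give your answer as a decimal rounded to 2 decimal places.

Rescale β by 1/(-1): 4x - 5y + 7z = -11. Then distance = |-1 − (-11)| / √90 ≈ 1.05.

1.05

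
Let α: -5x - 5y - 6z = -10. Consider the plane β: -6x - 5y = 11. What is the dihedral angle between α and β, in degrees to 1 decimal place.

cos θ = |n₁·n₂| / (|n₁||n₂|) = |55| / (√86 · √61).
θ = arccos(0.75936) ≈ 40.6°.

40.6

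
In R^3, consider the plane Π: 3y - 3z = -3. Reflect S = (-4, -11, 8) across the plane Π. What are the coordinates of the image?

λ = (n·S − d)/|n|² = (-57 − (-3))/18 = -3.
Reflection = S − 2λn = (-4, -11, 8) − (-6)·(0, 3, -3) = (-4, 7, -10).

(-4, 7, -10)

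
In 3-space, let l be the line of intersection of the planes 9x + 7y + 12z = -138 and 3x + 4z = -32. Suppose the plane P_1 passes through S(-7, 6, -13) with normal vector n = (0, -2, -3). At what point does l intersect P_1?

Direction of l: (9, 7, 12) × (3, 0, 4) = (28, 0, -21).
A point on l: solving the two plane equations with x = 0 gives (0, -6, -8).
P_1: n·r = n·S gives -2y - 3z = 27.
Substitute r = (0, -6, -8) + t(28, 0, -21) into the plane: 36 + 63t = 27, so t = -1/7.
Intersection: (0, -6, -8) + (-1/7)·(28, 0, -21) = (-4, -6, -5).

(-4, -6, -5)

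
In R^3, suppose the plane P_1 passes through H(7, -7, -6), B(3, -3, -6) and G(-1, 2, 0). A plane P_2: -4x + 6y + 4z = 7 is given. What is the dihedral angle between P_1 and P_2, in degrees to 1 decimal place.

HB = (-4, 4, 0), HG = (-8, 9, 6); a normal to P_1 is HB × HG = (24, 24, -4).
Using H: P_1 has equation 24x + 24y - 4z = 24.
cos θ = |n₁·n₂| / (|n₁||n₂|) = |32| / (√1168 · √68).
θ = arccos(0.11355) ≈ 83.5°.

83.5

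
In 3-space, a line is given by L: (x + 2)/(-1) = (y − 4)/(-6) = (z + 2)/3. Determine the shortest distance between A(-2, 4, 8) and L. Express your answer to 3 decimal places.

L has direction (-1, -6, 3) through (-2, 4, -2).
Taking (-2, 4, -2) on L with direction v = (-1, -6, 3): w = A − (-2, 4, -2) = (0, 0, 10), and w × v = (60, -10, 0).
Distance = |w × v| / |v| = √3700 / √46 ≈ 8.969.

8.969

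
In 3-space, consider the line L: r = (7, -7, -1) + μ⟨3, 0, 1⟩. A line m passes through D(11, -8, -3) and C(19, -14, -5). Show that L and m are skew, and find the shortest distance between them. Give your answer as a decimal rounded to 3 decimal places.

1.951

A direction vector for m is C − D = (8, -6, -2).
Common perpendicular direction n = (3, 0, 1) × (8, -6, -2) = (6, 14, -18).
With w = (11, -8, -3) − (7, -7, -1) = (4, -1, -2), w · n = 46.
Since n ≠ 0 the lines are not parallel, and w · n = 46 ≠ 0 so they do not intersect; hence they are skew.
Distance = |w · n| / |n| = |46| / √556 ≈ 1.951.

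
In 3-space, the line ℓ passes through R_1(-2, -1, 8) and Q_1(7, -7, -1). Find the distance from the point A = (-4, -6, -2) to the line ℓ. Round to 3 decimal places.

8.744

A direction vector for ℓ is Q_1 − R_1 = (9, -6, -9).
Taking (-2, -1, 8) on ℓ with direction v = (9, -6, -9): w = A − (-2, -1, 8) = (-2, -5, -10), and w × v = (-15, -108, 57).
Distance = |w × v| / |v| = √15138 / √198 ≈ 8.744.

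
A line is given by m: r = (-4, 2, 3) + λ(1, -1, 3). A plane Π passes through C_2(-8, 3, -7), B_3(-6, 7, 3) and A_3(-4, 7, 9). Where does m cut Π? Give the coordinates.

(-3, 1, 6)

C_2B_3 = (2, 4, 10), C_2A_3 = (4, 4, 16); a normal to Π is C_2B_3 × C_2A_3 = (24, 8, -8).
Using C_2: Π has equation 24x + 8y - 8z = -112.
Substitute r = (-4, 2, 3) + t(1, -1, 3) into the plane: -104 + (-8)t = -112, so t = 1.
Intersection: (-4, 2, 3) + 1·(1, -1, 3) = (-3, 1, 6).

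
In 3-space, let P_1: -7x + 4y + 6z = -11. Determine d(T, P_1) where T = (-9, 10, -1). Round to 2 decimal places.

10.75

n·T − d = (-7)·(-9) + (4)·(10) + (6)·(-1) − (-11) = 108; |n| = √101.
Distance = |108| / √101 = 108/√101 ≈ 10.75.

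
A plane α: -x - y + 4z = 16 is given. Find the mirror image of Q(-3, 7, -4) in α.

(-7, 3, 12)

λ = (n·Q − d)/|n|² = (-20 − 16)/18 = -2.
Reflection = Q − 2λn = (-3, 7, -4) − (-4)·(-1, -1, 4) = (-7, 3, 12).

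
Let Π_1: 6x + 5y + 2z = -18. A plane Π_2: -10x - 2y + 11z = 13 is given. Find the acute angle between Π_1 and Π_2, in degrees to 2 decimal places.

66.61

cos θ = |n₁·n₂| / (|n₁||n₂|) = |-48| / (√65 · √225).
θ = arccos(0.39691) ≈ 66.61°.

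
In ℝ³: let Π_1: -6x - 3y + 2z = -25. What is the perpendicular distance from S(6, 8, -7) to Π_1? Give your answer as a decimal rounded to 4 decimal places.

n·S − d = (-6)·(6) + (-3)·(8) + (2)·(-7) − (-25) = -49; |n| = √49.
Distance = |-49| / √49 = 49/√49 ≈ 7.0000.

7.0000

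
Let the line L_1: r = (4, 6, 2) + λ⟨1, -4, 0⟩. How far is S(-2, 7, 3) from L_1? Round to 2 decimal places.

Taking (4, 6, 2) on L_1 with direction v = (1, -4, 0): w = S − (4, 6, 2) = (-6, 1, 1), and w × v = (4, 1, 23).
Distance = |w × v| / |v| = √546 / √17 ≈ 5.67.

5.67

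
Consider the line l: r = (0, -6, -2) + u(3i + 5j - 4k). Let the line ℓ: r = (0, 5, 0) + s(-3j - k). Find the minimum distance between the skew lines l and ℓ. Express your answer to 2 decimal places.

0.77

Common perpendicular direction n = (3, 5, -4) × (0, -3, -1) = (-17, 3, -9).
With w = (0, 5, 0) − (0, -6, -2) = (0, 11, 2), w · n = 15.
Distance = |w · n| / |n| = |15| / √379 ≈ 0.77.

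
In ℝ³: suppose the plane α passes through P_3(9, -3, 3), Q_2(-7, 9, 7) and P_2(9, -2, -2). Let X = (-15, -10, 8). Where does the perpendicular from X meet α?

(-3, 5, 11)

P_3Q_2 = (-16, 12, 4), P_3P_2 = (0, 1, -5); a normal to α is P_3Q_2 × P_3P_2 = (-64, -80, -16).
Using P_3: α has equation -64x - 80y - 16z = -384.
Foot = X − λn with λ = (n·X − d)/|n|² = (1632 − (-384))/10752 = 3/16.
Foot = (-15, -10, 8) − (3/16)·(-64, -80, -16) = (-3, 5, 11).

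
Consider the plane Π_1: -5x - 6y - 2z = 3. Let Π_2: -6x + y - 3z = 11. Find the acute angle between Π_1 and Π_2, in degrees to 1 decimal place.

56.7

cos θ = |n₁·n₂| / (|n₁||n₂|) = |30| / (√65 · √46).
θ = arccos(0.54864) ≈ 56.7°.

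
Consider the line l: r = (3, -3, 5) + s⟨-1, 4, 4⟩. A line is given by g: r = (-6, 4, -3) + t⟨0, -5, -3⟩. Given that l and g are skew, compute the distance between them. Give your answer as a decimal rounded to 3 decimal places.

Common perpendicular direction n = (-1, 4, 4) × (0, -5, -3) = (8, -3, 5).
With w = (-6, 4, -3) − (3, -3, 5) = (-9, 7, -8), w · n = -133.
Distance = |w · n| / |n| = |-133| / √98 ≈ 13.435.

13.435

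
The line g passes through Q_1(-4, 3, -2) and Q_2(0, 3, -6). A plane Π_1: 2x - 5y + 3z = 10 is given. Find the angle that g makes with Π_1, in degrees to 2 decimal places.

A direction vector for g is Q_2 − Q_1 = (4, 0, -4).
sin θ = |n·v| / (|n||v|) = |-4| / (√38 · √32) = 0.11471.
θ ≈ 6.59°.

6.59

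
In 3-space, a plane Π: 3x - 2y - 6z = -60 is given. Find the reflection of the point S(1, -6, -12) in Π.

λ = (n·S − d)/|n|² = (87 − (-60))/49 = 3.
Reflection = S − 2λn = (1, -6, -12) − 6·(3, -2, -6) = (-17, 6, 24).

(-17, 6, 24)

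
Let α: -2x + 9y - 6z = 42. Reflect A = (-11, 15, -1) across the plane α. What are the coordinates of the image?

(-7, -3, 11)

λ = (n·A − d)/|n|² = (163 − 42)/121 = 1.
Reflection = A − 2λn = (-11, 15, -1) − 2·(-2, 9, -6) = (-7, -3, 11).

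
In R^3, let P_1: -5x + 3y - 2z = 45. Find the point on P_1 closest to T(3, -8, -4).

Foot = T − λn with λ = (n·T − d)/|n|² = (-31 − 45)/38 = -2.
Foot = (3, -8, -4) − (-2)·(-5, 3, -2) = (-7, -2, -8).

(-7, -2, -8)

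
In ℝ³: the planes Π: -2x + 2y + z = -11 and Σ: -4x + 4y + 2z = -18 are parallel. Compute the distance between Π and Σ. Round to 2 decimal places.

Rescale Σ by 1/2: -2x + 2y + z = -9. Then distance = |-11 − (-9)| / √9 ≈ 0.67.

0.67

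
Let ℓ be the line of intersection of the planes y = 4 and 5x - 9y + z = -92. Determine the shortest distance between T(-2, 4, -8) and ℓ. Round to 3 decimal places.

Direction of ℓ: (0, 1, 0) × (5, -9, 1) = (1, 0, -5).
A point on ℓ: solving the two plane equations with x = -12 gives (-12, 4, 4).
Taking (-12, 4, 4) on ℓ with direction v = (1, 0, -5): w = T − (-12, 4, 4) = (10, 0, -12), and w × v = (0, 38, 0).
Distance = |w × v| / |v| = √1444 / √26 ≈ 7.452.

7.452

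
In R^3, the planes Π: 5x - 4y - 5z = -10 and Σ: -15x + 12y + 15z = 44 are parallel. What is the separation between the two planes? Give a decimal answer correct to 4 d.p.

Rescale Σ by 1/(-3): 5x - 4y - 5z = -44/3. Then distance = |-10 − (-44/3)| / √66 ≈ 0.5744.

0.5744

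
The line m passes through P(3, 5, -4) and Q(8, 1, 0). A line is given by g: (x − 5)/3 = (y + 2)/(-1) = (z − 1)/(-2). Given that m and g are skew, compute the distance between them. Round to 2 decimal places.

3.65

A direction vector for m is Q − P = (5, -4, 4).
g has direction (3, -1, -2) through (5, -2, 1).
Common perpendicular direction n = (5, -4, 4) × (3, -1, -2) = (12, 22, 7).
With w = (5, -2, 1) − (3, 5, -4) = (2, -7, 5), w · n = -95.
Distance = |w · n| / |n| = |-95| / √677 ≈ 3.65.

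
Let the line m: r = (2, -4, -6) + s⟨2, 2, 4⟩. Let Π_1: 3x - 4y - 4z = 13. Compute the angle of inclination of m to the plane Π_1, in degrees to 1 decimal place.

35.0

sin θ = |n·v| / (|n||v|) = |-18| / (√41 · √24) = 0.57382.
θ ≈ 35.0°.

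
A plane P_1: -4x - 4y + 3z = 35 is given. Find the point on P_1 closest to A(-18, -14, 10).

(-6, -2, 1)

Foot = A − λn with λ = (n·A − d)/|n|² = (158 − 35)/41 = 3.
Foot = (-18, -14, 10) − 3·(-4, -4, 3) = (-6, -2, 1).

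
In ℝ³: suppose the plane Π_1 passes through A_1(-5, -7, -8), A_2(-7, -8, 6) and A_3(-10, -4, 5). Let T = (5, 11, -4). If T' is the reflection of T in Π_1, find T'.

A_1A_2 = (-2, -1, 14), A_1A_3 = (-5, 3, 13); a normal to Π_1 is A_1A_2 × A_1A_3 = (-55, -44, -11).
Using A_1: Π_1 has equation -55x - 44y - 11z = 671.
λ = (n·T − d)/|n|² = (-715 − 671)/5082 = -3/11.
Reflection = T − 2λn = (5, 11, -4) − (-6/11)·(-55, -44, -11) = (-25, -13, -10).

(-25, -13, -10)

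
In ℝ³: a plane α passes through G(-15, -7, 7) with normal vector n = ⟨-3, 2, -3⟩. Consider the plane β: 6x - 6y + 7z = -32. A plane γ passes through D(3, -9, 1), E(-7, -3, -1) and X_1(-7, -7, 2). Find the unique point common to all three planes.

(6, 2, -8)

α: n·r = n·G gives -3x + 2y - 3z = 10.
DE = (-10, 6, -2), DX_1 = (-10, 2, 1); a normal to γ is DE × DX_1 = (10, 30, 40).
Using D: γ has equation 10x + 30y + 40z = -200.
Solving the 3×3 linear system -3x + 2y - 3z = 10, 6x - 6y + 7z = -32, 10x + 30y + 40z = -200 (e.g. by elimination or Cramer's rule, determinant = 290) gives (6, 2, -8).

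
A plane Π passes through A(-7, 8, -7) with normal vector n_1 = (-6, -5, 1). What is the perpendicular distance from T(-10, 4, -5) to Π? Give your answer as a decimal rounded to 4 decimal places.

5.0800

Π: n_1·r = n_1·A gives -6x - 5y + z = -5.
n·T − d = (-6)·(-10) + (-5)·(4) + (1)·(-5) − (-5) = 40; |n| = √62.
Distance = |40| / √62 = 40/√62 ≈ 5.0800.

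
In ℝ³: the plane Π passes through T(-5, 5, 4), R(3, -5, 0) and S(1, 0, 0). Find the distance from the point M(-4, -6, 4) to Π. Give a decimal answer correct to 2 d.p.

TR = (8, -10, -4), TS = (6, -5, -4); a normal to Π is TR × TS = (20, 8, 20).
Using T: Π has equation 20x + 8y + 20z = 20.
n·M − d = (20)·(-4) + (8)·(-6) + (20)·(4) − 20 = -68; |n| = √864.
Distance = |-68| / √864 = 68/√864 ≈ 2.31.

2.31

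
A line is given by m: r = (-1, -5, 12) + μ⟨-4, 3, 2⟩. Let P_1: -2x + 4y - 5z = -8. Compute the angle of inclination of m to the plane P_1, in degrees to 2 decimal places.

sin θ = |n·v| / (|n||v|) = |10| / (√45 · √29) = 0.27682.
θ ≈ 16.07°.

16.07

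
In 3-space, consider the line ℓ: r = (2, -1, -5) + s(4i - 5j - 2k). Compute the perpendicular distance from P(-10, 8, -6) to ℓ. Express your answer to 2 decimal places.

6.48

Taking (2, -1, -5) on ℓ with direction v = (4, -5, -2): w = P − (2, -1, -5) = (-12, 9, -1), and w × v = (-23, -28, 24).
Distance = |w × v| / |v| = √1889 / √45 ≈ 6.48.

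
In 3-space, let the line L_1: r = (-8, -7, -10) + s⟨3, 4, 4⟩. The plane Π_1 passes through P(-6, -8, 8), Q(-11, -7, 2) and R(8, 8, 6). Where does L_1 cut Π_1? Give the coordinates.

(1, 5, 2)

PQ = (-5, 1, -6), PR = (14, 16, -2); a normal to Π_1 is PQ × PR = (94, -94, -94).
Using P: Π_1 has equation 94x - 94y - 94z = -564.
Substitute r = (-8, -7, -10) + t(3, 4, 4) into the plane: 846 + (-470)t = -564, so t = 3.
Intersection: (-8, -7, -10) + 3·(3, 4, 4) = (1, 5, 2).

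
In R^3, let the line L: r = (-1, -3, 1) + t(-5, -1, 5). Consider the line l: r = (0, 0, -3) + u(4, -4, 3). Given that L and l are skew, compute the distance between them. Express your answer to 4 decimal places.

0.5687

Common perpendicular direction n = (-5, -1, 5) × (4, -4, 3) = (17, 35, 24).
With w = (0, 0, -3) − (-1, -3, 1) = (1, 3, -4), w · n = 26.
Distance = |w · n| / |n| = |26| / √2090 ≈ 0.5687.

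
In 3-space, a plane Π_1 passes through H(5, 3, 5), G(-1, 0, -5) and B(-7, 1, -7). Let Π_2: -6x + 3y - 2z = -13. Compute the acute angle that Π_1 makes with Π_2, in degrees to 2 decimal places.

75.82

HG = (-6, -3, -10), HB = (-12, -2, -12); a normal to Π_1 is HG × HB = (16, 48, -24).
Using H: Π_1 has equation 16x + 48y - 24z = 104.
cos θ = |n₁·n₂| / (|n₁||n₂|) = |96| / (√3136 · √49).
θ = arccos(0.24490) ≈ 75.82°.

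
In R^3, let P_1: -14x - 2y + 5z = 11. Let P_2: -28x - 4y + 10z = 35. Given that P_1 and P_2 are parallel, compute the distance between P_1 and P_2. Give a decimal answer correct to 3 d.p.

Rescale P_2 by 1/2: -14x - 2y + 5z = 35/2. Then distance = |11 − (35/2)| / √225 ≈ 0.433.

0.433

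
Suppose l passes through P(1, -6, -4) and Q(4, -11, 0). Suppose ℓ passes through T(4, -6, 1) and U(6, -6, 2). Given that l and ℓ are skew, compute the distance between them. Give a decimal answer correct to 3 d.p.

2.858

A direction vector for l is Q − P = (3, -5, 4).
A direction vector for ℓ is U − T = (2, 0, 1).
Common perpendicular direction n = (3, -5, 4) × (2, 0, 1) = (-5, 5, 10).
With w = (4, -6, 1) − (1, -6, -4) = (3, 0, 5), w · n = 35.
Distance = |w · n| / |n| = |35| / √150 ≈ 2.858.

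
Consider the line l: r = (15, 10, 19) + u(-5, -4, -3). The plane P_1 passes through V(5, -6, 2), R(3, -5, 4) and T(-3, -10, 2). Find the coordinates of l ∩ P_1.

(-5, -6, 7)

VR = (-2, 1, 2), VT = (-8, -4, 0); a normal to P_1 is VR × VT = (8, -16, 16).
Using V: P_1 has equation 8x - 16y + 16z = 168.
Substitute r = (15, 10, 19) + t(-5, -4, -3) into the plane: 264 + (-24)t = 168, so t = 4.
Intersection: (15, 10, 19) + 4·(-5, -4, -3) = (-5, -6, 7).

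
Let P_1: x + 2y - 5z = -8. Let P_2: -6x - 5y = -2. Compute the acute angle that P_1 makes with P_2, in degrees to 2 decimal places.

68.04

cos θ = |n₁·n₂| / (|n₁||n₂|) = |-16| / (√30 · √61).
θ = arccos(0.37402) ≈ 68.04°.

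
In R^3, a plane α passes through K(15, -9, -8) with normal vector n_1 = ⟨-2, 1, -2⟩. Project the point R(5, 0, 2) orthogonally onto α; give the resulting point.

α: n_1·r = n_1·K gives -2x + y - 2z = -23.
Foot = R − λn with λ = (n·R − d)/|n|² = (-14 − (-23))/9 = 1.
Foot = (5, 0, 2) − 1·(-2, 1, -2) = (7, -1, 4).

(7, -1, 4)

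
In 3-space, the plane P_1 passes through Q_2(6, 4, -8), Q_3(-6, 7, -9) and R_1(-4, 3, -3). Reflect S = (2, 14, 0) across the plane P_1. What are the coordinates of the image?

Q_2Q_3 = (-12, 3, -1), Q_2R_1 = (-10, -1, 5); a normal to P_1 is Q_2Q_3 × Q_2R_1 = (14, 70, 42).
Using Q_2: P_1 has equation 14x + 70y + 42z = 28.
λ = (n·S − d)/|n|² = (1008 − 28)/6860 = 1/7.
Reflection = S − 2λn = (2, 14, 0) − (2/7)·(14, 70, 42) = (-2, -6, -12).

(-2, -6, -12)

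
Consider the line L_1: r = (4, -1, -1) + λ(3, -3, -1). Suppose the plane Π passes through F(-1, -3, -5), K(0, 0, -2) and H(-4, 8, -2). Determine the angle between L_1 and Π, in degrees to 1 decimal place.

22.6

FK = (1, 3, 3), FH = (-3, 11, 3); a normal to Π is FK × FH = (-24, -12, 20).
Using F: Π has equation -24x - 12y + 20z = -40.
sin θ = |n·v| / (|n||v|) = |-56| / (√1120 · √19) = 0.38389.
θ ≈ 22.6°.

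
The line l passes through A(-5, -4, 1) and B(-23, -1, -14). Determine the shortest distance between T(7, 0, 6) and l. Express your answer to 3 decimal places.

A direction vector for l is B − A = (-18, 3, -15).
Taking (-5, -4, 1) on l with direction v = (-18, 3, -15): w = T − (-5, -4, 1) = (12, 4, 5), and w × v = (-75, 90, 108).
Distance = |w × v| / |v| = √25389 / √558 ≈ 6.745.

6.745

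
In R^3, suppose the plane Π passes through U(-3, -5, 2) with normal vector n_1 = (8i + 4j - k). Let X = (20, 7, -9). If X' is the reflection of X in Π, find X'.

(-28, -17, -3)

Π: n_1·r = n_1·U gives 8x + 4y - z = -46.
λ = (n·X − d)/|n|² = (197 − (-46))/81 = 3.
Reflection = X − 2λn = (20, 7, -9) − 6·(8, 4, -1) = (-28, -17, -3).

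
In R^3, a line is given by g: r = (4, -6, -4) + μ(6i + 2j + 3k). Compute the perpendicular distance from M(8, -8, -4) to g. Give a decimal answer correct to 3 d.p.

Taking (4, -6, -4) on g with direction v = (6, 2, 3): w = M − (4, -6, -4) = (4, -2, 0), and w × v = (-6, -12, 20).
Distance = |w × v| / |v| = √580 / √49 ≈ 3.440.

3.440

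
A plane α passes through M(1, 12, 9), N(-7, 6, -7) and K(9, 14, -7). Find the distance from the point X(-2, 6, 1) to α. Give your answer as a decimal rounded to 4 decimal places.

3.1111

MN = (-8, -6, -16), MK = (8, 2, -16); a normal to α is MN × MK = (128, -256, 32).
Using M: α has equation 128x - 256y + 32z = -2656.
n·X − d = (128)·(-2) + (-256)·(6) + (32)·(1) − (-2656) = 896; |n| = √82944.
Distance = |896| / √82944 = 896/√82944 ≈ 3.1111.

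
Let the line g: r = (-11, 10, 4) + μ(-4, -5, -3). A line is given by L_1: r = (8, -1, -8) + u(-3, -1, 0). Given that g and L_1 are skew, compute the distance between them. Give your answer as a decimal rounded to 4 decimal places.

Common perpendicular direction n = (-4, -5, -3) × (-3, -1, 0) = (-3, 9, -11).
With w = (8, -1, -8) − (-11, 10, 4) = (19, -11, -12), w · n = -24.
Distance = |w · n| / |n| = |-24| / √211 ≈ 1.6522.

1.6522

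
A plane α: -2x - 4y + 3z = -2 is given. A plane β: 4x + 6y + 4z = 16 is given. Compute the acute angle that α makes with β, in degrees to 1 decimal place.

63.2

cos θ = |n₁·n₂| / (|n₁||n₂|) = |-20| / (√29 · √68).
θ = arccos(0.45038) ≈ 63.2°.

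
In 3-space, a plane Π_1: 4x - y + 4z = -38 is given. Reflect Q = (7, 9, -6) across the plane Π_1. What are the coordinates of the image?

λ = (n·Q − d)/|n|² = (-5 − (-38))/33 = 1.
Reflection = Q − 2λn = (7, 9, -6) − 2·(4, -1, 4) = (-1, 11, -14).

(-1, 11, -14)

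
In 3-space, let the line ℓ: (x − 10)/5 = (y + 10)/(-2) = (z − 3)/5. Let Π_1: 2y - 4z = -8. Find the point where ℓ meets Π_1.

(5, -8, -2)

ℓ has direction (5, -2, 5) through (10, -10, 3).
Substitute r = (10, -10, 3) + t(5, -2, 5) into the plane: -32 + (-24)t = -8, so t = -1.
Intersection: (10, -10, 3) + (-1)·(5, -2, 5) = (5, -8, -2).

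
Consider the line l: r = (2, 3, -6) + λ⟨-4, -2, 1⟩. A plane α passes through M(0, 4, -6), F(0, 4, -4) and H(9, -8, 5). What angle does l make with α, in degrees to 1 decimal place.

73.8

MF = (0, 0, 2), MH = (9, -12, 11); a normal to α is MF × MH = (24, 18, 0).
Using M: α has equation 24x + 18y = 72.
sin θ = |n·v| / (|n||v|) = |-132| / (√900 · √21) = 0.96016.
θ ≈ 73.8°.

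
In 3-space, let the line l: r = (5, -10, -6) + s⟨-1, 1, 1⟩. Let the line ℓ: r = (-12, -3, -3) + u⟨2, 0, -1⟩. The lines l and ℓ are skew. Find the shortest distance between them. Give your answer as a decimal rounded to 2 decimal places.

Common perpendicular direction n = (-1, 1, 1) × (2, 0, -1) = (-1, 1, -2).
With w = (-12, -3, -3) − (5, -10, -6) = (-17, 7, 3), w · n = 18.
Distance = |w · n| / |n| = |18| / √6 ≈ 7.35.

7.35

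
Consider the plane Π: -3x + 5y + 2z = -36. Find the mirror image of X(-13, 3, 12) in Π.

(5, -27, 0)

λ = (n·X − d)/|n|² = (78 − (-36))/38 = 3.
Reflection = X − 2λn = (-13, 3, 12) − 6·(-3, 5, 2) = (5, -27, 0).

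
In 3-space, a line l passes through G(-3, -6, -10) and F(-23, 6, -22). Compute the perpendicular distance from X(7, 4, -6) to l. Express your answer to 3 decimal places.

13.863

A direction vector for l is F − G = (-20, 12, -12).
Taking (-3, -6, -10) on l with direction v = (-20, 12, -12): w = X − (-3, -6, -10) = (10, 10, 4), and w × v = (-168, 40, 320).
Distance = |w × v| / |v| = √132224 / √688 ≈ 13.863.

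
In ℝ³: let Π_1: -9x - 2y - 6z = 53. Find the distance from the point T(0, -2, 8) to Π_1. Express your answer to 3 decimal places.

n·T − d = (-9)·(0) + (-2)·(-2) + (-6)·(8) − 53 = -97; |n| = √121.
Distance = |-97| / √121 = 97/√121 ≈ 8.818.

8.818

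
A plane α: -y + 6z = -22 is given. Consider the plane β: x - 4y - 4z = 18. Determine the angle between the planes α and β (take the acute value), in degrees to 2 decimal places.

cos θ = |n₁·n₂| / (|n₁||n₂|) = |-20| / (√37 · √33).
θ = arccos(0.57236) ≈ 55.08°.

55.08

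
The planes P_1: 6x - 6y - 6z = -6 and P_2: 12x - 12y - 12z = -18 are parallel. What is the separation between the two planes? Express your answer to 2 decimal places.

0.29

Rescale P_2 by 1/2: 6x - 6y - 6z = -9. Then distance = |-6 − (-9)| / √108 ≈ 0.29.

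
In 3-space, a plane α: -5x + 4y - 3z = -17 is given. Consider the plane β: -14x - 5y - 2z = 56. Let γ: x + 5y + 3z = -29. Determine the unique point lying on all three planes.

(-2, -6, 1)

Solving the 3×3 linear system -5x + 4y - 3z = -17, -14x - 5y - 2z = 56, x + 5y + 3z = -29 (e.g. by elimination or Cramer's rule, determinant = 380) gives (-2, -6, 1).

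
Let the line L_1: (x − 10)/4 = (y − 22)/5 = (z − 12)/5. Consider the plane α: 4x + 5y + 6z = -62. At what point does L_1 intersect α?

L_1 has direction (4, 5, 5) through (10, 22, 12).
Substitute r = (10, 22, 12) + t(4, 5, 5) into the plane: 222 + 71t = -62, so t = -4.
Intersection: (10, 22, 12) + (-4)·(4, 5, 5) = (-6, 2, -8).

(-6, 2, -8)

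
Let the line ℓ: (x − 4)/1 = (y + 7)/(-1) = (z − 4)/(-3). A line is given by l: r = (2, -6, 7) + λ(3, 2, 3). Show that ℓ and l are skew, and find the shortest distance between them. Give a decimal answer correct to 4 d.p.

ℓ has direction (1, -1, -3) through (4, -7, 4).
Common perpendicular direction n = (1, -1, -3) × (3, 2, 3) = (3, -12, 5).
With w = (2, -6, 7) − (4, -7, 4) = (-2, 1, 3), w · n = -3.
Since n ≠ 0 the lines are not parallel, and w · n = -3 ≠ 0 so they do not intersect; hence they are skew.
Distance = |w · n| / |n| = |-3| / √178 ≈ 0.2249.

0.2249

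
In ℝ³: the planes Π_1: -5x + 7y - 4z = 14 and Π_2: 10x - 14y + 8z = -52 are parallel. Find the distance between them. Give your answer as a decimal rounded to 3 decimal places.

1.265

Rescale Π_2 by 1/(-2): -5x + 7y - 4z = 26. Then distance = |14 − 26| / √90 ≈ 1.265.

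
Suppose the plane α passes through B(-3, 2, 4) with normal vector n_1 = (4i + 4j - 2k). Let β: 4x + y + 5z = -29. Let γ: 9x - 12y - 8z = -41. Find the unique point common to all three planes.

(-5, 1, -2)

α: n_1·r = n_1·B gives 4x + 4y - 2z = -12.
Solving the 3×3 linear system 4x + 4y - 2z = -12, 4x + y + 5z = -29, 9x - 12y - 8z = -41 (e.g. by elimination or Cramer's rule, determinant = 630) gives (-5, 1, -2).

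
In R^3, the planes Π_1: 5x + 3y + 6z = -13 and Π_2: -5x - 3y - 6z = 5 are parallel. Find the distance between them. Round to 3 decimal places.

0.956

Rescale Π_2 by 1/(-1): 5x + 3y + 6z = -5. Then distance = |-13 − (-5)| / √70 ≈ 0.956.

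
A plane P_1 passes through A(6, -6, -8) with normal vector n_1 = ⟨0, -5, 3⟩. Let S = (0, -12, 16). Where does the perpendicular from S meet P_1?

P_1: n_1·r = n_1·A gives -5y + 3z = 6.
Foot = S − λn with λ = (n·S − d)/|n|² = (108 − 6)/34 = 3.
Foot = (0, -12, 16) − 3·(0, -5, 3) = (0, 3, 7).

(0, 3, 7)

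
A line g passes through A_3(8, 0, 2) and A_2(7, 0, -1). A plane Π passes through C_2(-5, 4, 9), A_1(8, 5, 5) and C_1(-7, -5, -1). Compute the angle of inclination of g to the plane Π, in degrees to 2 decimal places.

A direction vector for g is A_2 − A_3 = (-1, 0, -3).
C_2A_1 = (13, 1, -4), C_2C_1 = (-2, -9, -10); a normal to Π is C_2A_1 × C_2C_1 = (-46, 138, -115).
Using C_2: Π has equation -46x + 138y - 115z = -253.
sin θ = |n·v| / (|n||v|) = |391| / (√34385 · √10) = 0.66679.
θ ≈ 41.82°.

41.82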